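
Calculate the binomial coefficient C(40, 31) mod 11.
0

Using Lucas' theorem:
Write n=40 and k=31 in base 11:
n in base 11: [3, 7]
k in base 11: [2, 9]
C(40,31) mod 11 = ∏ C(n_i, k_i) mod 11
Digit binomials (mod 11): C(3,2) = 3; C(7,9) = 0 (k_i > n_i)
Product: 3 × 0 = 0 ≡ 0 (mod 11)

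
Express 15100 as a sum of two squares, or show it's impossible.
Not possible

Factorization: 15100 = 2^2 × 5^2 × 151
By Fermat: n is sum of two squares iff every prime p ≡ 3 (mod 4) appears to even power.
Prime(s) ≡ 3 (mod 4) with odd exponent: [(151, 1)]
Therefore 15100 cannot be expressed as a² + b².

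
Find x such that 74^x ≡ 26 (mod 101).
31

Baby-step giant-step with step n = ⌈√101⌉ = 11.
Baby steps 74^j mod 101 (j:value) for j=0..10: 0:1, 1:74, 2:22, 3:12, 4:80, 5:62, 6:43, 7:51, 8:37, 9:11, 10:6.
Giant-step multiplier: 74^(-11) ≡ 74^(100-11) = 74^89 ≡ 48 (mod 101).
Giant steps γ_i = 26·48^i mod 101: γ_0=26, γ_1=36, γ_2=11 (in table at j=9).
x = i·n + j = 2·11 + 9 = 31.
Check: 74^31 ≡ 26 (mod 101).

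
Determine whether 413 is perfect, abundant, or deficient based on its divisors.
deficient

Proper divisors of 413: sum = 1 + 7 + 59 = 67
Since 67 < 413, 413 is deficient.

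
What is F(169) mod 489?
484

Matrix identity: Q^n = [[F_(n+1), F_n], [F_n, F_(n-1)]] with Q = [[1,1],[1,0]].
n = 169 = 10101001₂. Square-and-multiply, entries mod 489:
Q^1 = [[1,1],[1,0]]
Q^2 = (Q^1)² = [[2,1],[1,1]]
Q^5 = (Q^2)²·Q = [[8,5],[5,3]]
Q^10 = (Q^5)² = [[89,55],[55,34]]
Q^21 = (Q^10)²·Q = [[107,188],[188,408]]
Q^42 = (Q^21)² = [[338,487],[487,340]]
Q^84 = (Q^42)² = [[311,111],[111,200]]
Q^169 = (Q^84)²·Q = [[481,484],[484,486]]
F_169 mod 489 = Q^169[0][1] = 484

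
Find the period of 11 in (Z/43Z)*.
7

43 is prime, so ord(11) divides φ(43) = 42.
Divisors of 42: 1, 2, 3, 6, 7, 14, 21, 42.
Repeated squaring: 11^1 ≡ 11, 11^2 ≡ 35, 11^4 ≡ 21, 11^8 ≡ 11, 11^16 ≡ 35, 11^32 ≡ 21 (mod 43).
Test 11^d mod 43 for each divisor d in increasing order:
11^1 ≡ 11
11^2 ≡ 35
11^3 = 11^2·11^1 ≡ 41
11^6 = 11^4·11^2 ≡ 4
11^7 = 11^4·11^2·11^1 ≡ 1  ← first divisor giving 1
The order is 7.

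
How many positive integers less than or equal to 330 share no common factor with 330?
80

330 = 2 × 3 × 5 × 11
φ(n) = n × ∏(1 - 1/p) for each prime p dividing n
φ(330) = 330 × (1 - 1/2) × (1 - 1/3) × (1 - 1/5) × (1 - 1/11) = 80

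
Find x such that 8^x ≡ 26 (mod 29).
25

Baby-step giant-step with step n = ⌈√29⌉ = 6.
Baby steps 8^j mod 29 (j:value) for j=0..5: 0:1, 1:8, 2:6, 3:19, 4:7, 5:27.
Giant-step multiplier: 8^(-6) ≡ 8^(28-6) = 8^22 ≡ 9 (mod 29).
Giant steps γ_i = 26·9^i mod 29: γ_0=26, γ_1=2, γ_2=18, γ_3=17, γ_4=8 (in table at j=1).
x = i·n + j = 4·6 + 1 = 25.
Check: 8^25 ≡ 26 (mod 29).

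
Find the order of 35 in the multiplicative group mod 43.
7

43 is prime, so ord(35) divides φ(43) = 42.
Divisors of 42: 1, 2, 3, 6, 7, 14, 21, 42.
Repeated squaring: 35^1 ≡ 35, 35^2 ≡ 21, 35^4 ≡ 11, 35^8 ≡ 35, 35^16 ≡ 21, 35^32 ≡ 11 (mod 43).
Test 35^d mod 43 for each divisor d in increasing order:
35^1 ≡ 35
35^2 ≡ 21
35^3 = 35^2·35^1 ≡ 4
35^6 = 35^4·35^2 ≡ 16
35^7 = 35^4·35^2·35^1 ≡ 1  ← first divisor giving 1
The order is 7.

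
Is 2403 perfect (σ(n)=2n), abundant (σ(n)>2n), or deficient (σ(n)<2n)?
deficient

Proper divisors of 2403: sum = 1 + 3 + 9 + 27 + 89 + 267 + 801 = 1197
Since 1197 < 2403, 2403 is deficient.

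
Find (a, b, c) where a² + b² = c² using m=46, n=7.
(2067, 644, 2165)

Euclid's formula: a = m² - n², b = 2mn, c = m² + n²
m = 46, n = 7
a = 46² - 7² = 2116 - 49 = 2067
b = 2 × 46 × 7 = 644
c = 46² + 7² = 2116 + 49 = 2165
Verification: 2067² + 644² = 4272489 + 414736 = 4687225 = 2165² ✓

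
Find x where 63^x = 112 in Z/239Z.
227

Baby-step giant-step with step n = ⌈√239⌉ = 16.
Baby steps 63^j mod 239 (j:value) for j=0..15: 0:1, 1:63, 2:145, 3:53, 4:232, 5:37, 6:180, 7:107, 8:49, 9:219, 10:174, 11:207, 12:135, 13:140, 14:216, 15:224.
Giant-step multiplier: 63^(-16) ≡ 63^(238-16) = 63^222 ≡ 87 (mod 239).
Giant steps γ_i = 112·87^i mod 239: γ_0=112, γ_1=184, γ_2=234, γ_3=43, γ_4=156, γ_5=188, γ_6=104, γ_7=205, γ_8=149, γ_9=57, γ_10=179, γ_11=38, γ_12=199, γ_13=105, γ_14=53 (in table at j=3).
x = i·n + j = 14·16 + 3 = 227.
Check: 63^227 ≡ 112 (mod 239).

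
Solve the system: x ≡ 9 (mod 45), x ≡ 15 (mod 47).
1989

Using Chinese Remainder Theorem:
M = 45 × 47 = 2115
M1 = 47, M2 = 45
y1 = 47^(-1) mod 45 = 23
y2 = 45^(-1) mod 47 = 23
x = (9×47×23 + 15×45×23) mod 2115 = 1989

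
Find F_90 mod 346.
186

Matrix identity: Q^n = [[F_(n+1), F_n], [F_n, F_(n-1)]] with Q = [[1,1],[1,0]].
n = 90 = 1011010₂. Square-and-multiply, entries mod 346:
Q^1 = [[1,1],[1,0]]
Q^2 = (Q^1)² = [[2,1],[1,1]]
Q^5 = (Q^2)²·Q = [[8,5],[5,3]]
Q^11 = (Q^5)²·Q = [[144,89],[89,55]]
Q^22 = (Q^11)² = [[285,65],[65,220]]
Q^45 = (Q^22)²·Q = [[289,334],[334,301]]
Q^90 = (Q^45)² = [[279,186],[186,93]]
F_90 mod 346 = Q^90[0][1] = 186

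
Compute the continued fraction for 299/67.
[4; 2, 6, 5]

Euclidean algorithm steps:
299 = 4 × 67 + 31
67 = 2 × 31 + 5
31 = 6 × 5 + 1
5 = 5 × 1 + 0
Continued fraction: [4; 2, 6, 5]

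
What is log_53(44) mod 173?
39

Baby-step giant-step with step n = ⌈√173⌉ = 14.
Baby steps 53^j mod 173 (j:value) for j=0..13: 0:1, 1:53, 2:41, 3:97, 4:124, 5:171, 6:67, 7:91, 8:152, 9:98, 10:4, 11:39, 12:164, 13:42.
Giant-step multiplier: 53^(-14) ≡ 53^(172-14) = 53^158 ≡ 15 (mod 173).
Giant steps γ_i = 44·15^i mod 173: γ_0=44, γ_1=141, γ_2=39 (in table at j=11).
x = i·n + j = 2·14 + 11 = 39.
Check: 53^39 ≡ 44 (mod 173).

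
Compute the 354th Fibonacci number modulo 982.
16

Matrix identity: Q^n = [[F_(n+1), F_n], [F_n, F_(n-1)]] with Q = [[1,1],[1,0]].
n = 354 = 101100010₂. Square-and-multiply, entries mod 982:
Q^1 = [[1,1],[1,0]]
Q^2 = (Q^1)² = [[2,1],[1,1]]
Q^5 = (Q^2)²·Q = [[8,5],[5,3]]
Q^11 = (Q^5)²·Q = [[144,89],[89,55]]
Q^22 = (Q^11)² = [[179,35],[35,144]]
Q^44 = (Q^22)² = [[860,503],[503,357]]
Q^88 = (Q^44)² = [[789,365],[365,424]]
Q^177 = (Q^88)²·Q = [[451,588],[588,845]]
Q^354 = (Q^177)² = [[207,16],[16,191]]
F_354 mod 982 = Q^354[0][1] = 16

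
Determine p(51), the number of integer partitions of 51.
239943

p(n) counts ways to write n as a sum of positive integers (order ignored).
Euler's pentagonal recurrence: p(k) = p(k-1) + p(k-2) - p(k-5) - p(k-7) + p(k-12) + p(k-15) - ... (offsets j(3j∓1)/2, signs ++--, p(0)=1, p(<0)=0).
DP table for k = 0..50: p(0)=1, p(1)=1, p(2)=2, p(3)=3, p(4)=5, p(5)=7, p(6)=11, p(7)=15, p(8)=22, p(9)=30, p(10)=42, p(11)=56, p(12)=77, p(13)=101, p(14)=135, p(15)=176, p(16)=231, p(17)=297, p(18)=385, p(19)=490, p(20)=627, p(21)=792, p(22)=1002, p(23)=1255, p(24)=1575, p(25)=1958, p(26)=2436, p(27)=3010, p(28)=3718, p(29)=4565, p(30)=5604, p(31)=6842, p(32)=8349, p(33)=10143, p(34)=12310, p(35)=14883, p(36)=17977, p(37)=21637, p(38)=26015, p(39)=31185, p(40)=37338, p(41)=44583, p(42)=53174, p(43)=63261, p(44)=75175, p(45)=89134, p(46)=105558, p(47)=124754, p(48)=147273, p(49)=173525, p(50)=204226.
Final step: p(51) = p(50) + p(49) - p(46) - p(44) + p(39) + p(36) - p(29) - p(25) + p(16) + p(11) - p(0)
= 204226 + 173525 - 105558 - 75175 + 31185 + 17977 - 4565 - 1958 + 231 + 56 - 1
= 239943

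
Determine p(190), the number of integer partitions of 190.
1667727404093

p(n) counts ways to write n as a sum of positive integers (order ignored).
Euler's pentagonal recurrence: p(k) = p(k-1) + p(k-2) - p(k-5) - p(k-7) + p(k-12) + p(k-15) - ... (offsets j(3j∓1)/2, signs ++--, p(0)=1, p(<0)=0).
DP table for k = 0..189: p(0)=1, p(1)=1, p(2)=2, p(3)=3, p(4)=5, p(5)=7, p(6)=11, p(7)=15, p(8)=22, p(9)=30, p(10)=42, p(11)=56, p(12)=77, p(13)=101, p(14)=135, p(15)=176, p(16)=231, p(17)=297, p(18)=385, p(19)=490, p(20)=627, p(21)=792, p(22)=1002, p(23)=1255, p(24)=1575, p(25)=1958, p(26)=2436, p(27)=3010, p(28)=3718, p(29)=4565, p(30)=5604, p(31)=6842, p(32)=8349, p(33)=10143, p(34)=12310, p(35)=14883, p(36)=17977, p(37)=21637, p(38)=26015, p(39)=31185, p(40)=37338, p(41)=44583, p(42)=53174, p(43)=63261, p(44)=75175, p(45)=89134, p(46)=105558, p(47)=124754, p(48)=147273, p(49)=173525, p(50)=204226, p(51)=239943, p(52)=281589, p(53)=329931, p(54)=386155, p(55)=451276, p(56)=526823, p(57)=614154, p(58)=715220, p(59)=831820, p(60)=966467, p(61)=1121505, p(62)=1300156, p(63)=1505499, p(64)=1741630, p(65)=2012558, p(66)=2323520, p(67)=2679689, p(68)=3087735, p(69)=3554345, p(70)=4087968, p(71)=4697205, p(72)=5392783, p(73)=6185689, p(74)=7089500, p(75)=8118264, p(76)=9289091, p(77)=10619863, p(78)=12132164, p(79)=13848650, p(80)=15796476, p(81)=18004327, p(82)=20506255, p(83)=23338469, p(84)=26543660, p(85)=30167357, p(86)=34262962, p(87)=38887673, p(88)=44108109, p(89)=49995925, p(90)=56634173, p(91)=64112359, p(92)=72533807, p(93)=82010177, p(94)=92669720, p(95)=104651419, p(96)=118114304, p(97)=133230930, p(98)=150198136, p(99)=169229875, p(100)=190569292, p(101)=214481126, p(102)=241265379, p(103)=271248950, p(104)=304801365, p(105)=342325709, p(106)=384276336, p(107)=431149389, p(108)=483502844, p(109)=541946240, p(110)=607163746, p(111)=679903203, p(112)=761002156, p(113)=851376628, p(114)=952050665, p(115)=1064144451, p(116)=1188908248, p(117)=1327710076, p(118)=1482074143, p(119)=1653668665, p(120)=1844349560, p(121)=2056148051, p(122)=2291320912, p(123)=2552338241, p(124)=2841940500, p(125)=3163127352, p(126)=3519222692, p(127)=3913864295, p(128)=4351078600, p(129)=4835271870, p(130)=5371315400, p(131)=5964539504, p(132)=6620830889, p(133)=7346629512, p(134)=8149040695, p(135)=9035836076, p(136)=10015581680, p(137)=11097645016, p(138)=12292341831, p(139)=13610949895, p(140)=15065878135, p(141)=16670689208, p(142)=18440293320, p(143)=20390982757, p(144)=22540654445, p(145)=24908858009, p(146)=27517052599, p(147)=30388671978, p(148)=33549419497, p(149)=37027355200, p(150)=40853235313, p(151)=45060624582, p(152)=49686288421, p(153)=54770336324, p(154)=60356673280, p(155)=66493182097, p(156)=73232243759, p(157)=80630964769, p(158)=88751778802, p(159)=97662728555, p(160)=107438159466, p(161)=118159068427, p(162)=129913904637, p(163)=142798995930, p(164)=156919475295, p(165)=172389800255, p(166)=189334822579, p(167)=207890420102, p(168)=228204732751, p(169)=250438925115, p(170)=274768617130, p(171)=301384802048, p(172)=330495499613, p(173)=362326859895, p(174)=397125074750, p(175)=435157697830, p(176)=476715857290, p(177)=522115831195, p(178)=571701605655, p(179)=625846753120, p(180)=684957390936, p(181)=749474411781, p(182)=819876908323, p(183)=896684817527, p(184)=980462880430, p(185)=1071823774337, p(186)=1171432692373, p(187)=1280011042268, p(188)=1398341745571, p(189)=1527273599625.
Final step: p(190) = p(189) + p(188) - p(185) - p(183) + p(178) + p(175) - p(168) - p(164) + p(155) + p(150) - p(139) - p(133) + p(120) + p(113) - p(98) - p(90) + p(73) + p(64) - p(45) - p(35) + p(14) + p(3)
= 1527273599625 + 1398341745571 - 1071823774337 - 896684817527 + 571701605655 + 435157697830 - 228204732751 - 156919475295 + 66493182097 + 40853235313 - 13610949895 - 7346629512 + 1844349560 + 851376628 - 150198136 - 56634173 + 6185689 + 1741630 - 89134 - 14883 + 135 + 3
= 1667727404093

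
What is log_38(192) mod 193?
96

Baby-step giant-step with step n = ⌈√193⌉ = 14.
Baby steps 38^j mod 193 (j:value) for j=0..13: 0:1, 1:38, 2:93, 3:60, 4:157, 5:176, 6:126, 7:156, 8:138, 9:33, 10:96, 11:174, 12:50, 13:163.
Giant-step multiplier: 38^(-14) ≡ 38^(192-14) = 38^178 ≡ 118 (mod 193).
Giant steps γ_i = 192·118^i mod 193: γ_0=192, γ_1=75, γ_2=165, γ_3=170, γ_4=181, γ_5=128, γ_6=50 (in table at j=12).
x = i·n + j = 6·14 + 12 = 96.
Check: 38^96 ≡ 192 (mod 193).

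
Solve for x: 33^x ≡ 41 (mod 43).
30

Baby-step giant-step with step n = ⌈√43⌉ = 7.
Baby steps 33^j mod 43 (j:value) for j=0..6: 0:1, 1:33, 2:14, 3:32, 4:24, 5:18, 6:35.
Giant-step multiplier: 33^(-7) ≡ 33^(42-7) = 33^35 ≡ 7 (mod 43).
Giant steps γ_i = 41·7^i mod 43: γ_0=41, γ_1=29, γ_2=31, γ_3=2, γ_4=14 (in table at j=2).
x = i·n + j = 4·7 + 2 = 30.
Check: 33^30 ≡ 41 (mod 43).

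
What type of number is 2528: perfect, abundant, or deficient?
deficient

Proper divisors of 2528: sum = 1 + 2 + 4 + 8 + 16 + 32 + 79 + 158 + 316 + 632 + 1264 = 2512
Since 2512 < 2528, 2528 is deficient.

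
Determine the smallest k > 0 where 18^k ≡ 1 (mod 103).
51

103 is prime, so ord(18) divides φ(103) = 102.
Divisors of 102: 1, 2, 3, 6, 17, 34, 51, 102.
Repeated squaring: 18^1 ≡ 18, 18^2 ≡ 15, 18^4 ≡ 19, 18^8 ≡ 52, 18^16 ≡ 26, 18^32 ≡ 58, 18^64 ≡ 68 (mod 103).
Test 18^d mod 103 for each divisor d in increasing order:
18^1 ≡ 18
18^2 ≡ 15
18^3 = 18^2·18^1 ≡ 64
18^6 = 18^4·18^2 ≡ 79
18^17 = 18^16·18^1 ≡ 56
18^34 = 18^32·18^2 ≡ 46
18^51 = 18^32·18^16·18^2·18^1 ≡ 1  ← first divisor giving 1
The order is 51.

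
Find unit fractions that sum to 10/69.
1/7 + 1/483

Greedy algorithm:
10/69: ceiling(69/10) = 7, use 1/7
1/483: ceiling(483/1) = 483, use 1/483
Result: 10/69 = 1/7 + 1/483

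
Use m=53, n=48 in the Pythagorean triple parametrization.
(505, 5088, 5113)

Euclid's formula: a = m² - n², b = 2mn, c = m² + n²
m = 53, n = 48
a = 53² - 48² = 2809 - 2304 = 505
b = 2 × 53 × 48 = 5088
c = 53² + 48² = 2809 + 2304 = 5113
Verification: 505² + 5088² = 255025 + 25887744 = 26142769 = 5113² ✓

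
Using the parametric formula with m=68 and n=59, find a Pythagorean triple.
(1143, 8024, 8105)

Euclid's formula: a = m² - n², b = 2mn, c = m² + n²
m = 68, n = 59
a = 68² - 59² = 4624 - 3481 = 1143
b = 2 × 68 × 59 = 8024
c = 68² + 59² = 4624 + 3481 = 8105
Verification: 1143² + 8024² = 1306449 + 64384576 = 65691025 = 8105² ✓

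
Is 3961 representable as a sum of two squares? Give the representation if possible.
19² + 60² (a=19, b=60)

Factorization: 3961 = 17 × 233
By Fermat: n is sum of two squares iff every prime p ≡ 3 (mod 4) appears to even power.
All primes ≡ 3 (mod 4) appear to even power.
Search a = 0, 1, 2, … for 3961 - a² a perfect square: first hit at a = 19: 3961 - 361 = 3600 = 60².
3961 = 19² + 60² = 361 + 3600 ✓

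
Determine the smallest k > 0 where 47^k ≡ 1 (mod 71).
70

71 is prime, so ord(47) divides φ(71) = 70.
Divisors of 70: 1, 2, 5, 7, 10, 14, 35, 70.
Repeated squaring: 47^1 ≡ 47, 47^2 ≡ 8, 47^4 ≡ 64, 47^8 ≡ 49, 47^16 ≡ 58, 47^32 ≡ 27, 47^64 ≡ 19 (mod 71).
Test 47^d mod 71 for each divisor d in increasing order:
47^1 ≡ 47
47^2 ≡ 8
47^5 = 47^4·47^1 ≡ 26
47^7 = 47^4·47^2·47^1 ≡ 66
47^10 = 47^8·47^2 ≡ 37
47^14 = 47^8·47^4·47^2 ≡ 25
47^35 = 47^32·47^2·47^1 ≡ 70
47^70 = 47^64·47^4·47^2 ≡ 1  ← first divisor giving 1
The order is 70.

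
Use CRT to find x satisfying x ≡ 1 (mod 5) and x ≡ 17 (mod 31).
141

Using Chinese Remainder Theorem:
M = 5 × 31 = 155
M1 = 31, M2 = 5
y1 = 31^(-1) mod 5 = 1
y2 = 5^(-1) mod 31 = 25
x = (1×31×1 + 17×5×25) mod 155 = 141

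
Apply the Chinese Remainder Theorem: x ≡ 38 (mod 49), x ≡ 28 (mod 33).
1018

Using Chinese Remainder Theorem:
M = 49 × 33 = 1617
M1 = 33, M2 = 49
y1 = 33^(-1) mod 49 = 3
y2 = 49^(-1) mod 33 = 31
x = (38×33×3 + 28×49×31) mod 1617 = 1018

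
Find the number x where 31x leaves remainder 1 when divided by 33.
16

gcd(31, 33) = 1, so the inverse exists.
Extended Euclidean algorithm on (33, 31):
33 = 1 × 31 + 2  ⟹  2 = (1)·33 + (-1)·31
31 = 15 × 2 + 1  ⟹  1 = (-15)·33 + (16)·31
So (16)·31 ≡ 1 (mod 33), i.e. 31^(-1) ≡ 16 (mod 33).
Check: 31 × 16 = 496 ≡ 1 (mod 33)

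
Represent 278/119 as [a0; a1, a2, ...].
[2; 2, 1, 39]

Euclidean algorithm steps:
278 = 2 × 119 + 40
119 = 2 × 40 + 39
40 = 1 × 39 + 1
39 = 39 × 1 + 0
Continued fraction: [2; 2, 1, 39]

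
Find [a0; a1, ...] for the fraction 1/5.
[0; 5]

Euclidean algorithm steps:
1 = 0 × 5 + 1
5 = 5 × 1 + 0
Continued fraction: [0; 5]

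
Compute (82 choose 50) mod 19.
0

Using Lucas' theorem:
Write n=82 and k=50 in base 19:
n in base 19: [4, 6]
k in base 19: [2, 12]
C(82,50) mod 19 = ∏ C(n_i, k_i) mod 19
Digit binomials (mod 19): C(4,2) = 6; C(6,12) = 0 (k_i > n_i)
Product: 6 × 0 = 0 ≡ 0 (mod 19)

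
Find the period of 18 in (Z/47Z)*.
23

47 is prime, so ord(18) divides φ(47) = 46.
Divisors of 46: 1, 2, 23, 46.
Repeated squaring: 18^1 ≡ 18, 18^2 ≡ 42, 18^4 ≡ 25, 18^8 ≡ 14, 18^16 ≡ 8, 18^32 ≡ 17 (mod 47).
Test 18^d mod 47 for each divisor d in increasing order:
18^1 ≡ 18
18^2 ≡ 42
18^23 = 18^16·18^4·18^2·18^1 ≡ 1  ← first divisor giving 1
The order is 23.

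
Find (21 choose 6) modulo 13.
2

Using Lucas' theorem:
Write n=21 and k=6 in base 13:
n in base 13: [1, 8]
k in base 13: [0, 6]
C(21,6) mod 13 = ∏ C(n_i, k_i) mod 13
Digit binomials (mod 13): C(1,0) = 1; C(8,6) = 28 ≡ 2
Product: 1 × 2 = 2 ≡ 2 (mod 13)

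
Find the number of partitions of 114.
952050665

p(n) counts ways to write n as a sum of positive integers (order ignored).
Euler's pentagonal recurrence: p(k) = p(k-1) + p(k-2) - p(k-5) - p(k-7) + p(k-12) + p(k-15) - ... (offsets j(3j∓1)/2, signs ++--, p(0)=1, p(<0)=0).
DP table for k = 0..113: p(0)=1, p(1)=1, p(2)=2, p(3)=3, p(4)=5, p(5)=7, p(6)=11, p(7)=15, p(8)=22, p(9)=30, p(10)=42, p(11)=56, p(12)=77, p(13)=101, p(14)=135, p(15)=176, p(16)=231, p(17)=297, p(18)=385, p(19)=490, p(20)=627, p(21)=792, p(22)=1002, p(23)=1255, p(24)=1575, p(25)=1958, p(26)=2436, p(27)=3010, p(28)=3718, p(29)=4565, p(30)=5604, p(31)=6842, p(32)=8349, p(33)=10143, p(34)=12310, p(35)=14883, p(36)=17977, p(37)=21637, p(38)=26015, p(39)=31185, p(40)=37338, p(41)=44583, p(42)=53174, p(43)=63261, p(44)=75175, p(45)=89134, p(46)=105558, p(47)=124754, p(48)=147273, p(49)=173525, p(50)=204226, p(51)=239943, p(52)=281589, p(53)=329931, p(54)=386155, p(55)=451276, p(56)=526823, p(57)=614154, p(58)=715220, p(59)=831820, p(60)=966467, p(61)=1121505, p(62)=1300156, p(63)=1505499, p(64)=1741630, p(65)=2012558, p(66)=2323520, p(67)=2679689, p(68)=3087735, p(69)=3554345, p(70)=4087968, p(71)=4697205, p(72)=5392783, p(73)=6185689, p(74)=7089500, p(75)=8118264, p(76)=9289091, p(77)=10619863, p(78)=12132164, p(79)=13848650, p(80)=15796476, p(81)=18004327, p(82)=20506255, p(83)=23338469, p(84)=26543660, p(85)=30167357, p(86)=34262962, p(87)=38887673, p(88)=44108109, p(89)=49995925, p(90)=56634173, p(91)=64112359, p(92)=72533807, p(93)=82010177, p(94)=92669720, p(95)=104651419, p(96)=118114304, p(97)=133230930, p(98)=150198136, p(99)=169229875, p(100)=190569292, p(101)=214481126, p(102)=241265379, p(103)=271248950, p(104)=304801365, p(105)=342325709, p(106)=384276336, p(107)=431149389, p(108)=483502844, p(109)=541946240, p(110)=607163746, p(111)=679903203, p(112)=761002156, p(113)=851376628.
Final step: p(114) = p(113) + p(112) - p(109) - p(107) + p(102) + p(99) - p(92) - p(88) + p(79) + p(74) - p(63) - p(57) + p(44) + p(37) - p(22) - p(14)
= 851376628 + 761002156 - 541946240 - 431149389 + 241265379 + 169229875 - 72533807 - 44108109 + 13848650 + 7089500 - 1505499 - 614154 + 75175 + 21637 - 1002 - 135
= 952050665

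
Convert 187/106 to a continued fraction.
[1; 1, 3, 4, 6]

Euclidean algorithm steps:
187 = 1 × 106 + 81
106 = 1 × 81 + 25
81 = 3 × 25 + 6
25 = 4 × 6 + 1
6 = 6 × 1 + 0
Continued fraction: [1; 1, 3, 4, 6]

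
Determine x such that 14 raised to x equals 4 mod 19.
8

Baby-step giant-step with step n = ⌈√19⌉ = 5.
Baby steps 14^j mod 19 (j:value) for j=0..4: 0:1, 1:14, 2:6, 3:8, 4:17.
Giant-step multiplier: 14^(-5) ≡ 14^(18-5) = 14^13 ≡ 2 (mod 19).
Giant steps γ_i = 4·2^i mod 19: γ_0=4, γ_1=8 (in table at j=3).
x = i·n + j = 1·5 + 3 = 8.
Check: 14^8 ≡ 4 (mod 19).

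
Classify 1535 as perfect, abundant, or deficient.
deficient

Proper divisors of 1535: sum = 1 + 5 + 307 = 313
Since 313 < 1535, 1535 is deficient.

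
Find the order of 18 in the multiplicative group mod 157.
156

157 is prime, so ord(18) divides φ(157) = 156.
Divisors of 156: 1, 2, 3, 4, 6, 12, 13, 26, 39, 52, 78, 156.
Repeated squaring: 18^1 ≡ 18, 18^2 ≡ 10, 18^4 ≡ 100, 18^8 ≡ 109, 18^16 ≡ 106, 18^32 ≡ 89, 18^64 ≡ 71, 18^128 ≡ 17 (mod 157).
Test 18^d mod 157 for each divisor d in increasing order:
18^1 ≡ 18
18^2 ≡ 10
18^3 = 18^2·18^1 ≡ 23
18^4 ≡ 100
18^6 = 18^4·18^2 ≡ 58
18^12 = 18^8·18^4 ≡ 67
18^13 = 18^8·18^4·18^1 ≡ 107
18^26 = 18^16·18^8·18^2 ≡ 145
18^39 = 18^32·18^4·18^2·18^1 ≡ 129
18^52 = 18^32·18^16·18^4 ≡ 144
18^78 = 18^64·18^8·18^4·18^2 ≡ 156
18^156 = 18^128·18^16·18^8·18^4 ≡ 1  ← first divisor giving 1
The order is 156.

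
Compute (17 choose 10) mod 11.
0

Using Lucas' theorem:
Write n=17 and k=10 in base 11:
n in base 11: [1, 6]
k in base 11: [0, 10]
C(17,10) mod 11 = ∏ C(n_i, k_i) mod 11
Digit binomials (mod 11): C(1,0) = 1; C(6,10) = 0 (k_i > n_i)
Product: 1 × 0 = 0 ≡ 0 (mod 11)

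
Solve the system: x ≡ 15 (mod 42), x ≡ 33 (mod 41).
771

Using Chinese Remainder Theorem:
M = 42 × 41 = 1722
M1 = 41, M2 = 42
y1 = 41^(-1) mod 42 = 41
y2 = 42^(-1) mod 41 = 1
x = (15×41×41 + 33×42×1) mod 1722 = 771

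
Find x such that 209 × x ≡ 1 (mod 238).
41

gcd(209, 238) = 1, so the inverse exists.
Extended Euclidean algorithm on (238, 209):
238 = 1 × 209 + 29  ⟹  29 = (1)·238 + (-1)·209
209 = 7 × 29 + 6  ⟹  6 = (-7)·238 + (8)·209
29 = 4 × 6 + 5  ⟹  5 = (29)·238 + (-33)·209
6 = 1 × 5 + 1  ⟹  1 = (-36)·238 + (41)·209
So (41)·209 ≡ 1 (mod 238), i.e. 209^(-1) ≡ 41 (mod 238).
Check: 209 × 41 = 8569 ≡ 1 (mod 238)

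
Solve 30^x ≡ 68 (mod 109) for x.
63

Baby-step giant-step with step n = ⌈√109⌉ = 11.
Baby steps 30^j mod 109 (j:value) for j=0..10: 0:1, 1:30, 2:28, 3:77, 4:21, 5:85, 6:43, 7:91, 8:5, 9:41, 10:31.
Giant-step multiplier: 30^(-11) ≡ 30^(108-11) = 30^97 ≡ 47 (mod 109).
Giant steps γ_i = 68·47^i mod 109: γ_0=68, γ_1=35, γ_2=10, γ_3=34, γ_4=72, γ_5=5 (in table at j=8).
x = i·n + j = 5·11 + 8 = 63.
Check: 30^63 ≡ 68 (mod 109).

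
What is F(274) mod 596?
467

Matrix identity: Q^n = [[F_(n+1), F_n], [F_n, F_(n-1)]] with Q = [[1,1],[1,0]].
n = 274 = 100010010₂. Square-and-multiply, entries mod 596:
Q^1 = [[1,1],[1,0]]
Q^2 = (Q^1)² = [[2,1],[1,1]]
Q^4 = (Q^2)² = [[5,3],[3,2]]
Q^8 = (Q^4)² = [[34,21],[21,13]]
Q^17 = (Q^8)²·Q = [[200,405],[405,391]]
Q^34 = (Q^17)² = [[193,359],[359,430]]
Q^68 = (Q^34)² = [[442,157],[157,285]]
Q^137 = (Q^68)²·Q = [[392,89],[89,303]]
Q^274 = (Q^137)² = [[69,467],[467,198]]
F_274 mod 596 = Q^274[0][1] = 467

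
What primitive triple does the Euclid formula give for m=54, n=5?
(2891, 540, 2941)

Euclid's formula: a = m² - n², b = 2mn, c = m² + n²
m = 54, n = 5
a = 54² - 5² = 2916 - 25 = 2891
b = 2 × 54 × 5 = 540
c = 54² + 5² = 2916 + 25 = 2941
Verification: 2891² + 540² = 8357881 + 291600 = 8649481 = 2941² ✓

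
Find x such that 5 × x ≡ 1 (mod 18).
11

gcd(5, 18) = 1, so the inverse exists.
Extended Euclidean algorithm on (18, 5):
18 = 3 × 5 + 3  ⟹  3 = (1)·18 + (-3)·5
5 = 1 × 3 + 2  ⟹  2 = (-1)·18 + (4)·5
3 = 1 × 2 + 1  ⟹  1 = (2)·18 + (-7)·5
So (-7)·5 ≡ 1 (mod 18), i.e. 5^(-1) ≡ -7 ≡ 11 (mod 18).
Check: 5 × 11 = 55 ≡ 1 (mod 18)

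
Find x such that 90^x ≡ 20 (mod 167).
25

Baby-step giant-step with step n = ⌈√167⌉ = 13.
Baby steps 90^j mod 167 (j:value) for j=0..12: 0:1, 1:90, 2:84, 3:45, 4:42, 5:106, 6:21, 7:53, 8:94, 9:110, 10:47, 11:55, 12:107.
Giant-step multiplier: 90^(-13) ≡ 90^(166-13) = 90^153 ≡ 164 (mod 167).
Giant steps γ_i = 20·164^i mod 167: γ_0=20, γ_1=107 (in table at j=12).
x = i·n + j = 1·13 + 12 = 25.
Check: 90^25 ≡ 20 (mod 167).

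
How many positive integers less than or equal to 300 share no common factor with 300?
80

300 = 2^2 × 3 × 5^2
φ(n) = n × ∏(1 - 1/p) for each prime p dividing n
φ(300) = 300 × (1 - 1/2) × (1 - 1/3) × (1 - 1/5) = 80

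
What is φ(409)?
408

409 = 409
φ(n) = n × ∏(1 - 1/p) for each prime p dividing n
φ(409) = 409 × (1 - 1/409) = 408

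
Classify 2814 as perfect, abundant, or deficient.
abundant

Proper divisors of 2814: sum = 1 + 2 + 3 + 6 + 7 + 14 + 21 + 42 + 67 + 134 + 201 + 402 + 469 + 938 + 1407 = 3714
Since 3714 > 2814, 2814 is abundant.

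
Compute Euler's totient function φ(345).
176

345 = 3 × 5 × 23
φ(n) = n × ∏(1 - 1/p) for each prime p dividing n
φ(345) = 345 × (1 - 1/3) × (1 - 1/5) × (1 - 1/23) = 176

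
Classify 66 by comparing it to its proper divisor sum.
abundant

Proper divisors of 66: sum = 1 + 2 + 3 + 6 + 11 + 22 + 33 = 78
Since 78 > 66, 66 is abundant.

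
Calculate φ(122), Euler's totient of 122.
60

122 = 2 × 61
φ(n) = n × ∏(1 - 1/p) for each prime p dividing n
φ(122) = 122 × (1 - 1/2) × (1 - 1/61) = 60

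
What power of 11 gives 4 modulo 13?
2

Baby-step giant-step with step n = ⌈√13⌉ = 4.
Baby steps 11^j mod 13 (j:value) for j=0..3: 0:1, 1:11, 2:4, 3:5.
h = 4 is already in the table at j=2, so x = 2.
Check: 11^2 ≡ 4 (mod 13).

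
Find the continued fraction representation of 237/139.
[1; 1, 2, 2, 1, 1, 3, 2]

Euclidean algorithm steps:
237 = 1 × 139 + 98
139 = 1 × 98 + 41
98 = 2 × 41 + 16
41 = 2 × 16 + 9
16 = 1 × 9 + 7
9 = 1 × 7 + 2
7 = 3 × 2 + 1
2 = 2 × 1 + 0
Continued fraction: [1; 1, 2, 2, 1, 1, 3, 2]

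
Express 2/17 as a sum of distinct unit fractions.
1/9 + 1/153

Greedy algorithm:
2/17: ceiling(17/2) = 9, use 1/9
1/153: ceiling(153/1) = 153, use 1/153
Result: 2/17 = 1/9 + 1/153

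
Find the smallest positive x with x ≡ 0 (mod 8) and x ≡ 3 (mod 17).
88

Using Chinese Remainder Theorem:
M = 8 × 17 = 136
M1 = 17, M2 = 8
y1 = 17^(-1) mod 8 = 1
y2 = 8^(-1) mod 17 = 15
x = (0×17×1 + 3×8×15) mod 136 = 88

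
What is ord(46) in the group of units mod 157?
13

157 is prime, so ord(46) divides φ(157) = 156.
Divisors of 156: 1, 2, 3, 4, 6, 12, 13, 26, 39, 52, 78, 156.
Repeated squaring: 46^1 ≡ 46, 46^2 ≡ 75, 46^4 ≡ 130, 46^8 ≡ 101, 46^16 ≡ 153, 46^32 ≡ 16, 46^64 ≡ 99, 46^128 ≡ 67 (mod 157).
Test 46^d mod 157 for each divisor d in increasing order:
46^1 ≡ 46
46^2 ≡ 75
46^3 = 46^2·46^1 ≡ 153
46^4 ≡ 130
46^6 = 46^4·46^2 ≡ 16
46^12 = 46^8·46^4 ≡ 99
46^13 = 46^8·46^4·46^1 ≡ 1  ← first divisor giving 1
The order is 13.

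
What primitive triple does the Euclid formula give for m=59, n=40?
(1881, 4720, 5081)

Euclid's formula: a = m² - n², b = 2mn, c = m² + n²
m = 59, n = 40
a = 59² - 40² = 3481 - 1600 = 1881
b = 2 × 59 × 40 = 4720
c = 59² + 40² = 3481 + 1600 = 5081
Verification: 1881² + 4720² = 3538161 + 22278400 = 25816561 = 5081² ✓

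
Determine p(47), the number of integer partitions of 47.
124754

p(n) counts ways to write n as a sum of positive integers (order ignored).
Euler's pentagonal recurrence: p(k) = p(k-1) + p(k-2) - p(k-5) - p(k-7) + p(k-12) + p(k-15) - ... (offsets j(3j∓1)/2, signs ++--, p(0)=1, p(<0)=0).
DP table for k = 0..46: p(0)=1, p(1)=1, p(2)=2, p(3)=3, p(4)=5, p(5)=7, p(6)=11, p(7)=15, p(8)=22, p(9)=30, p(10)=42, p(11)=56, p(12)=77, p(13)=101, p(14)=135, p(15)=176, p(16)=231, p(17)=297, p(18)=385, p(19)=490, p(20)=627, p(21)=792, p(22)=1002, p(23)=1255, p(24)=1575, p(25)=1958, p(26)=2436, p(27)=3010, p(28)=3718, p(29)=4565, p(30)=5604, p(31)=6842, p(32)=8349, p(33)=10143, p(34)=12310, p(35)=14883, p(36)=17977, p(37)=21637, p(38)=26015, p(39)=31185, p(40)=37338, p(41)=44583, p(42)=53174, p(43)=63261, p(44)=75175, p(45)=89134, p(46)=105558.
Final step: p(47) = p(46) + p(45) - p(42) - p(40) + p(35) + p(32) - p(25) - p(21) + p(12) + p(7)
= 105558 + 89134 - 53174 - 37338 + 14883 + 8349 - 1958 - 792 + 77 + 15
= 124754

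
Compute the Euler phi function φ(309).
204

309 = 3 × 103
φ(n) = n × ∏(1 - 1/p) for each prime p dividing n
φ(309) = 309 × (1 - 1/3) × (1 - 1/103) = 204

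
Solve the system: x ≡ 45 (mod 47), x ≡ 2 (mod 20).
562

Using Chinese Remainder Theorem:
M = 47 × 20 = 940
M1 = 20, M2 = 47
y1 = 20^(-1) mod 47 = 40
y2 = 47^(-1) mod 20 = 3
x = (45×20×40 + 2×47×3) mod 940 = 562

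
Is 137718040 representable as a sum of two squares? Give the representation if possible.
Not possible

Factorization: 137718040 = 2^3 × 5 × 151^3
By Fermat: n is sum of two squares iff every prime p ≡ 3 (mod 4) appears to even power.
Prime(s) ≡ 3 (mod 4) with odd exponent: [(151, 3)]
Therefore 137718040 cannot be expressed as a² + b².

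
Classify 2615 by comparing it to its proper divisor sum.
deficient

Proper divisors of 2615: sum = 1 + 5 + 523 = 529
Since 529 < 2615, 2615 is deficient.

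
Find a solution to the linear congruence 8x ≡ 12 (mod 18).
x ≡ 6 (mod 9)

gcd(8, 18) = 2, which divides 12, so solutions exist.
Divide through by 2: 4x ≡ 6 (mod 9).
Find 4^(-1) mod 9 by the extended Euclidean algorithm:
9 = 2 × 4 + 1  ⟹  1 = (1)·9 + (-2)·4
So (-2)·4 ≡ 1 (mod 9), i.e. 4^(-1) ≡ -2 ≡ 7 (mod 9).
x ≡ 7 × 6 = 42 ≡ 6 (mod 9).
Check: 8 × 6 = 48 ≡ 12 (mod 18).
x ≡ 6 (mod 9), giving 2 solutions mod 18.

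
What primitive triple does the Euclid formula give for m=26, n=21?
(235, 1092, 1117)

Euclid's formula: a = m² - n², b = 2mn, c = m² + n²
m = 26, n = 21
a = 26² - 21² = 676 - 441 = 235
b = 2 × 26 × 21 = 1092
c = 26² + 21² = 676 + 441 = 1117
Verification: 235² + 1092² = 55225 + 1192464 = 1247689 = 1117² ✓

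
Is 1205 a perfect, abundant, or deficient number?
deficient

Proper divisors of 1205: sum = 1 + 5 + 241 = 247
Since 247 < 1205, 1205 is deficient.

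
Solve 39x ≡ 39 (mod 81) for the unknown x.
x ≡ 1 (mod 27)

gcd(39, 81) = 3, which divides 39, so solutions exist.
Divide through by 3: 13x ≡ 13 (mod 27).
Find 13^(-1) mod 27 by the extended Euclidean algorithm:
27 = 2 × 13 + 1  ⟹  1 = (1)·27 + (-2)·13
So (-2)·13 ≡ 1 (mod 27), i.e. 13^(-1) ≡ -2 ≡ 25 (mod 27).
x ≡ 25 × 13 = 325 ≡ 1 (mod 27).
Check: 39 × 1 = 39 ≡ 39 (mod 81).
x ≡ 1 (mod 27), giving 3 solutions mod 81.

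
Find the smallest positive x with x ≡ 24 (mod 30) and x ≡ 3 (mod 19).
174

Using Chinese Remainder Theorem:
M = 30 × 19 = 570
M1 = 19, M2 = 30
y1 = 19^(-1) mod 30 = 19
y2 = 30^(-1) mod 19 = 7
x = (24×19×19 + 3×30×7) mod 570 = 174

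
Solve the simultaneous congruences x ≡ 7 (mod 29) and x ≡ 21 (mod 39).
645

Using Chinese Remainder Theorem:
M = 29 × 39 = 1131
M1 = 39, M2 = 29
y1 = 39^(-1) mod 29 = 3
y2 = 29^(-1) mod 39 = 35
x = (7×39×3 + 21×29×35) mod 1131 = 645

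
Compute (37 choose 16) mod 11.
0

Using Lucas' theorem:
Write n=37 and k=16 in base 11:
n in base 11: [3, 4]
k in base 11: [1, 5]
C(37,16) mod 11 = ∏ C(n_i, k_i) mod 11
Digit binomials (mod 11): C(3,1) = 3; C(4,5) = 0 (k_i > n_i)
Product: 3 × 0 = 0 ≡ 0 (mod 11)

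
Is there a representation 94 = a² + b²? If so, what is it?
Not possible

Factorization: 94 = 2 × 47
By Fermat: n is sum of two squares iff every prime p ≡ 3 (mod 4) appears to even power.
Prime(s) ≡ 3 (mod 4) with odd exponent: [(47, 1)]
Therefore 94 cannot be expressed as a² + b².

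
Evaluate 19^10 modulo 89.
10

Repeated squaring. Binary of 10 = 1010.
19^1 ≡ 19 (mod 89); 19^2 ≡ 5 (mod 89); 19^4 ≡ 25 (mod 89); 19^8 ≡ 2 (mod 89)
19^10 = 19^2 × 19^8 ≡ 10 (mod 89)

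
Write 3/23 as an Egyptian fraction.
1/8 + 1/184

Greedy algorithm:
3/23: ceiling(23/3) = 8, use 1/8
1/184: ceiling(184/1) = 184, use 1/184
Result: 3/23 = 1/8 + 1/184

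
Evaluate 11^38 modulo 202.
131

Repeated squaring. Binary of 38 = 100110.
11^1 ≡ 11 (mod 202); 11^2 ≡ 121 (mod 202); 11^4 ≡ 97 (mod 202); 11^8 ≡ 117 (mod 202); 11^16 ≡ 155 (mod 202); 11^32 ≡ 189 (mod 202)
11^38 = 11^2 × 11^4 × 11^32 ≡ 131 (mod 202)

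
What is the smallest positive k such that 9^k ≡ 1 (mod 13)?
3

13 is prime, so ord(9) divides φ(13) = 12.
Divisors of 12: 1, 2, 3, 4, 6, 12.
Repeated squaring: 9^1 ≡ 9, 9^2 ≡ 3, 9^4 ≡ 9, 9^8 ≡ 3 (mod 13).
Test 9^d mod 13 for each divisor d in increasing order:
9^1 ≡ 9
9^2 ≡ 3
9^3 = 9^2·9^1 ≡ 1  ← first divisor giving 1
The order is 3.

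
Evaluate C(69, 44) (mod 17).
0

Using Lucas' theorem:
Write n=69 and k=44 in base 17:
n in base 17: [4, 1]
k in base 17: [2, 10]
C(69,44) mod 17 = ∏ C(n_i, k_i) mod 17
Digit binomials (mod 17): C(4,2) = 6; C(1,10) = 0 (k_i > n_i)
Product: 6 × 0 = 0 ≡ 0 (mod 17)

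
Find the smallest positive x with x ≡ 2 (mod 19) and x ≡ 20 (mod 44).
724

Using Chinese Remainder Theorem:
M = 19 × 44 = 836
M1 = 44, M2 = 19
y1 = 44^(-1) mod 19 = 16
y2 = 19^(-1) mod 44 = 7
x = (2×44×16 + 20×19×7) mod 836 = 724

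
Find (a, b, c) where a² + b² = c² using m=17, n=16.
(33, 544, 545)

Euclid's formula: a = m² - n², b = 2mn, c = m² + n²
m = 17, n = 16
a = 17² - 16² = 289 - 256 = 33
b = 2 × 17 × 16 = 544
c = 17² + 16² = 289 + 256 = 545
Verification: 33² + 544² = 1089 + 295936 = 297025 = 545² ✓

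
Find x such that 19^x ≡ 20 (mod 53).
21

Baby-step giant-step with step n = ⌈√53⌉ = 8.
Baby steps 19^j mod 53 (j:value) for j=0..7: 0:1, 1:19, 2:43, 3:22, 4:47, 5:45, 6:7, 7:27.
Giant-step multiplier: 19^(-8) ≡ 19^(52-8) = 19^44 ≡ 28 (mod 53).
Giant steps γ_i = 20·28^i mod 53: γ_0=20, γ_1=30, γ_2=45 (in table at j=5).
x = i·n + j = 2·8 + 5 = 21.
Check: 19^21 ≡ 20 (mod 53).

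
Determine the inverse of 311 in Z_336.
215

gcd(311, 336) = 1, so the inverse exists.
Extended Euclidean algorithm on (336, 311):
336 = 1 × 311 + 25  ⟹  25 = (1)·336 + (-1)·311
311 = 12 × 25 + 11  ⟹  11 = (-12)·336 + (13)·311
25 = 2 × 11 + 3  ⟹  3 = (25)·336 + (-27)·311
11 = 3 × 3 + 2  ⟹  2 = (-87)·336 + (94)·311
3 = 1 × 2 + 1  ⟹  1 = (112)·336 + (-121)·311
So (-121)·311 ≡ 1 (mod 336), i.e. 311^(-1) ≡ -121 ≡ 215 (mod 336).
Check: 311 × 215 = 66865 ≡ 1 (mod 336)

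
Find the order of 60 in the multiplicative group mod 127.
63

127 is prime, so ord(60) divides φ(127) = 126.
Divisors of 126: 1, 2, 3, 6, 7, 9, 14, 18, 21, 42, 63, 126.
Repeated squaring: 60^1 ≡ 60, 60^2 ≡ 44, 60^4 ≡ 31, 60^8 ≡ 72, 60^16 ≡ 104, 60^32 ≡ 21, 60^64 ≡ 60 (mod 127).
Test 60^d mod 127 for each divisor d in increasing order:
60^1 ≡ 60
60^2 ≡ 44
60^3 = 60^2·60^1 ≡ 100
60^6 = 60^4·60^2 ≡ 94
60^7 = 60^4·60^2·60^1 ≡ 52
60^9 = 60^8·60^1 ≡ 2
60^14 = 60^8·60^4·60^2 ≡ 37
60^18 = 60^16·60^2 ≡ 4
60^21 = 60^16·60^4·60^1 ≡ 19
60^42 = 60^32·60^8·60^2 ≡ 107
60^63 = 60^32·60^16·60^8·60^4·60^2·60^1 ≡ 1  ← first divisor giving 1
The order is 63.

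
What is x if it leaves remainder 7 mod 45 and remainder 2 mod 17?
682

Using Chinese Remainder Theorem:
M = 45 × 17 = 765
M1 = 17, M2 = 45
y1 = 17^(-1) mod 45 = 8
y2 = 45^(-1) mod 17 = 14
x = (7×17×8 + 2×45×14) mod 765 = 682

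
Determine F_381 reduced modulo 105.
86

Matrix identity: Q^n = [[F_(n+1), F_n], [F_n, F_(n-1)]] with Q = [[1,1],[1,0]].
n = 381 = 101111101₂. Square-and-multiply, entries mod 105:
Q^1 = [[1,1],[1,0]]
Q^2 = (Q^1)² = [[2,1],[1,1]]
Q^5 = (Q^2)²·Q = [[8,5],[5,3]]
Q^11 = (Q^5)²·Q = [[39,89],[89,55]]
Q^23 = (Q^11)²·Q = [[63,97],[97,71]]
Q^47 = (Q^23)²·Q = [[21,43],[43,83]]
Q^95 = (Q^47)²·Q = [[42,85],[85,62]]
Q^190 = (Q^95)² = [[64,20],[20,44]]
Q^381 = (Q^190)²·Q = [[41,86],[86,60]]
F_381 mod 105 = Q^381[0][1] = 86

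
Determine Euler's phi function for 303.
200

303 = 3 × 101
φ(n) = n × ∏(1 - 1/p) for each prime p dividing n
φ(303) = 303 × (1 - 1/3) × (1 - 1/101) = 200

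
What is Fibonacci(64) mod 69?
21

Matrix identity: Q^n = [[F_(n+1), F_n], [F_n, F_(n-1)]] with Q = [[1,1],[1,0]].
n = 64 = 1000000₂. Square-and-multiply, entries mod 69:
Q^1 = [[1,1],[1,0]]
Q^2 = (Q^1)² = [[2,1],[1,1]]
Q^4 = (Q^2)² = [[5,3],[3,2]]
Q^8 = (Q^4)² = [[34,21],[21,13]]
Q^16 = (Q^8)² = [[10,21],[21,58]]
Q^32 = (Q^16)² = [[58,48],[48,10]]
Q^64 = (Q^32)² = [[10,21],[21,58]]
F_64 mod 69 = Q^64[0][1] = 21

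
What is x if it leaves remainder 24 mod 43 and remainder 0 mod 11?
110

Using Chinese Remainder Theorem:
M = 43 × 11 = 473
M1 = 11, M2 = 43
y1 = 11^(-1) mod 43 = 4
y2 = 43^(-1) mod 11 = 10
x = (24×11×4 + 0×43×10) mod 473 = 110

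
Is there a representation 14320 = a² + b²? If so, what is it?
Not possible

Factorization: 14320 = 2^4 × 5 × 179
By Fermat: n is sum of two squares iff every prime p ≡ 3 (mod 4) appears to even power.
Prime(s) ≡ 3 (mod 4) with odd exponent: [(179, 1)]
Therefore 14320 cannot be expressed as a² + b².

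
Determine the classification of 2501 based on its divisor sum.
deficient

Proper divisors of 2501: sum = 1 + 41 + 61 = 103
Since 103 < 2501, 2501 is deficient.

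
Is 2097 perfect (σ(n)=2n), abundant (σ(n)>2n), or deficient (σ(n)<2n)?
deficient

Proper divisors of 2097: sum = 1 + 3 + 9 + 233 + 699 = 945
Since 945 < 2097, 2097 is deficient.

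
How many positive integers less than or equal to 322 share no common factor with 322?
132

322 = 2 × 7 × 23
φ(n) = n × ∏(1 - 1/p) for each prime p dividing n
φ(322) = 322 × (1 - 1/2) × (1 - 1/7) × (1 - 1/23) = 132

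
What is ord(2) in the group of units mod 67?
66

67 is prime, so ord(2) divides φ(67) = 66.
Divisors of 66: 1, 2, 3, 6, 11, 22, 33, 66.
Repeated squaring: 2^1 ≡ 2, 2^2 ≡ 4, 2^4 ≡ 16, 2^8 ≡ 55, 2^16 ≡ 10, 2^32 ≡ 33, 2^64 ≡ 17 (mod 67).
Test 2^d mod 67 for each divisor d in increasing order:
2^1 ≡ 2
2^2 ≡ 4
2^3 = 2^2·2^1 ≡ 8
2^6 = 2^4·2^2 ≡ 64
2^11 = 2^8·2^2·2^1 ≡ 38
2^22 = 2^16·2^4·2^2 ≡ 37
2^33 = 2^32·2^1 ≡ 66
2^66 = 2^64·2^2 ≡ 1  ← first divisor giving 1
The order is 66.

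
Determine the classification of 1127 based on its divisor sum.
deficient

Proper divisors of 1127: sum = 1 + 7 + 23 + 49 + 161 = 241
Since 241 < 1127, 1127 is deficient.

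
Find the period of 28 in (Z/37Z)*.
18

37 is prime, so ord(28) divides φ(37) = 36.
Divisors of 36: 1, 2, 3, 4, 6, 9, 12, 18, 36.
Repeated squaring: 28^1 ≡ 28, 28^2 ≡ 7, 28^4 ≡ 12, 28^8 ≡ 33, 28^16 ≡ 16, 28^32 ≡ 34 (mod 37).
Test 28^d mod 37 for each divisor d in increasing order:
28^1 ≡ 28
28^2 ≡ 7
28^3 = 28^2·28^1 ≡ 11
28^4 ≡ 12
28^6 = 28^4·28^2 ≡ 10
28^9 = 28^8·28^1 ≡ 36
28^12 = 28^8·28^4 ≡ 26
28^18 = 28^16·28^2 ≡ 1  ← first divisor giving 1
The order is 18.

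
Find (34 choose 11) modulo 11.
3

Using Lucas' theorem:
Write n=34 and k=11 in base 11:
n in base 11: [3, 1]
k in base 11: [1, 0]
C(34,11) mod 11 = ∏ C(n_i, k_i) mod 11
Digit binomials (mod 11): C(3,1) = 3; C(1,0) = 1
Product: 3 × 1 = 3 ≡ 3 (mod 11)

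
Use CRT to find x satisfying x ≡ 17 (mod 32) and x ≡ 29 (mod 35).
1009

Using Chinese Remainder Theorem:
M = 32 × 35 = 1120
M1 = 35, M2 = 32
y1 = 35^(-1) mod 32 = 11
y2 = 32^(-1) mod 35 = 23
x = (17×35×11 + 29×32×23) mod 1120 = 1009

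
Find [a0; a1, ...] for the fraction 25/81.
[0; 3, 4, 6]

Euclidean algorithm steps:
25 = 0 × 81 + 25
81 = 3 × 25 + 6
25 = 4 × 6 + 1
6 = 6 × 1 + 0
Continued fraction: [0; 3, 4, 6]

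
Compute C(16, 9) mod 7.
2

Using Lucas' theorem:
Write n=16 and k=9 in base 7:
n in base 7: [2, 2]
k in base 7: [1, 2]
C(16,9) mod 7 = ∏ C(n_i, k_i) mod 7
Digit binomials (mod 7): C(2,1) = 2; C(2,2) = 1
Product: 2 × 1 = 2 ≡ 2 (mod 7)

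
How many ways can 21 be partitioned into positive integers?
792

p(n) counts ways to write n as a sum of positive integers (order ignored).
Euler's pentagonal recurrence: p(k) = p(k-1) + p(k-2) - p(k-5) - p(k-7) + p(k-12) + p(k-15) - ... (offsets j(3j∓1)/2, signs ++--, p(0)=1, p(<0)=0).
DP table for k = 0..20: p(0)=1, p(1)=1, p(2)=2, p(3)=3, p(4)=5, p(5)=7, p(6)=11, p(7)=15, p(8)=22, p(9)=30, p(10)=42, p(11)=56, p(12)=77, p(13)=101, p(14)=135, p(15)=176, p(16)=231, p(17)=297, p(18)=385, p(19)=490, p(20)=627.
Final step: p(21) = p(20) + p(19) - p(16) - p(14) + p(9) + p(6)
= 627 + 490 - 231 - 135 + 30 + 11
= 792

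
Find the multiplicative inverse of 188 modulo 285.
47

gcd(188, 285) = 1, so the inverse exists.
Extended Euclidean algorithm on (285, 188):
285 = 1 × 188 + 97  ⟹  97 = (1)·285 + (-1)·188
188 = 1 × 97 + 91  ⟹  91 = (-1)·285 + (2)·188
97 = 1 × 91 + 6  ⟹  6 = (2)·285 + (-3)·188
91 = 15 × 6 + 1  ⟹  1 = (-31)·285 + (47)·188
So (47)·188 ≡ 1 (mod 285), i.e. 188^(-1) ≡ 47 (mod 285).
Check: 188 × 47 = 8836 ≡ 1 (mod 285)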